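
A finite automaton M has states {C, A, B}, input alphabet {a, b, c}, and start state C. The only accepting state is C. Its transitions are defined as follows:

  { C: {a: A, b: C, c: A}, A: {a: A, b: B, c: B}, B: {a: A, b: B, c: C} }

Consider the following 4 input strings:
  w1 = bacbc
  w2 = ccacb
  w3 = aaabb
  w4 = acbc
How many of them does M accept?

2

w1:
  start at C
  read 'b': C → C
  read 'a': C → A
  read 'c': A → B
  read 'b': B → B
  read 'c': B → C
  end C, accepted
w2:
  start at C
  read 'c': C → A
  read 'c': A → B
  read 'a': B → A
  read 'c': A → B
  read 'b': B → B
  end B, rejected
w3:
  start at C
  read 'a': C → A
  read 'a': A → A
  read 'a': A → A
  read 'b': A → B
  read 'b': B → B
  end B, rejected
w4:
  start at C
  read 'a': C → A
  read 'c': A → B
  read 'b': B → B
  read 'c': B → C
  end C, accepted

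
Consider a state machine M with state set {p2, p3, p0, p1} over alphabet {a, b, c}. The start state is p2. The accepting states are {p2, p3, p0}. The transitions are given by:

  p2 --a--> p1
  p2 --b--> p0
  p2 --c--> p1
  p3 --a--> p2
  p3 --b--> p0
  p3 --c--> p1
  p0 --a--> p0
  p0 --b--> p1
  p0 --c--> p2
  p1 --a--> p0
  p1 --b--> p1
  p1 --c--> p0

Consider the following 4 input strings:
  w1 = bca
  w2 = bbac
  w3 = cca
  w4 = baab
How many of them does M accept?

2

w1: p2 → p0 → p2 → p1  → end p1, rejected
w2: p2 → p0 → p1 → p0 → p2  → end p2, accepted
w3: p2 → p1 → p0 → p0  → end p0, accepted
w4: p2 → p0 → p0 → p0 → p1  → end p1, rejected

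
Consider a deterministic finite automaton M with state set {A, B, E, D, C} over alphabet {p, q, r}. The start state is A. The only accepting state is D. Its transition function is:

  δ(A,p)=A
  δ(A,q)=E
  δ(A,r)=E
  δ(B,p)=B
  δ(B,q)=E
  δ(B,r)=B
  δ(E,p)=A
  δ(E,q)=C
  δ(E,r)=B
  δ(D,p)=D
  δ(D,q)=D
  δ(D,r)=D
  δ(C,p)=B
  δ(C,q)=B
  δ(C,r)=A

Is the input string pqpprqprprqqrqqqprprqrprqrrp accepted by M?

No

A → A → E → A → A → E → C → B → B → B → B → E → C → A → E → C → B → B → B → B → B → E → B → B → B → E → B → B → B
End state B is not accepting.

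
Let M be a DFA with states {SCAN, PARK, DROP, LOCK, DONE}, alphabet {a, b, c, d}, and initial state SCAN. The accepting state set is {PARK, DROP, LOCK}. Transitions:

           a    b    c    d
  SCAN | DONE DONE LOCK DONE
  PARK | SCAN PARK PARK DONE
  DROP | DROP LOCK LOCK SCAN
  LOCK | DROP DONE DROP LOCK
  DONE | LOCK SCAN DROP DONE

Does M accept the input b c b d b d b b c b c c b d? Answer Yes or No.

No

start at SCAN
read 'b': SCAN → DONE
read 'c': DONE → DROP
read 'b': DROP → LOCK
read 'd': LOCK → LOCK
read 'b': LOCK → DONE
read 'd': DONE → DONE
read 'b': DONE → SCAN
read 'b': SCAN → DONE
read 'c': DONE → DROP
read 'b': DROP → LOCK
read 'c': LOCK → DROP
read 'c': DROP → LOCK
read 'b': LOCK → DONE
read 'd': DONE → DONE
End state DONE is not accepting.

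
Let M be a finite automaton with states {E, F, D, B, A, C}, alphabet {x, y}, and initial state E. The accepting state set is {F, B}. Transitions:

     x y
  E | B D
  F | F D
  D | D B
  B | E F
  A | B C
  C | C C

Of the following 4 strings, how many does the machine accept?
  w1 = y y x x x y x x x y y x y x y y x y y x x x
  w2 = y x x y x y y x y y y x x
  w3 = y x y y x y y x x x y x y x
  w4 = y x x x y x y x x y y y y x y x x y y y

w1:
  start at E
  read 'y': E → D
  read 'y': D → B
  read 'x': B → E
  read 'x': E → B
  read 'x': B → E
  read 'y': E → D
  read 'x': D → D
  read 'x': D → D
  read 'x': D → D
  read 'y': D → B
  read 'y': B → F
  read 'x': F → F
  read 'y': F → D
  read 'x': D → D
  read 'y': D → B
  read 'y': B → F
  read 'x': F → F
  read 'y': F → D
  read 'y': D → B
  read 'x': B → E
  read 'x': E → B
  read 'x': B → E
  end E, rejected
w2:
  start at E
  read 'y': E → D
  read 'x': D → D
  read 'x': D → D
  read 'y': D → B
  read 'x': B → E
  read 'y': E → D
  read 'y': D → B
  read 'x': B → E
  read 'y': E → D
  read 'y': D → B
  read 'y': B → F
  read 'x': F → F
  read 'x': F → F
  end F, accepted
w3:
  start at E
  read 'y': E → D
  read 'x': D → D
  read 'y': D → B
  read 'y': B → F
  read 'x': F → F
  read 'y': F → D
  read 'y': D → B
  read 'x': B → E
  read 'x': E → B
  read 'x': B → E
  read 'y': E → D
  read 'x': D → D
  read 'y': D → B
  read 'x': B → E
  end E, rejected
w4:
  start at E
  read 'y': E → D
  read 'x': D → D
  read 'x': D → D
  read 'x': D → D
  read 'y': D → B
  read 'x': B → E
  read 'y': E → D
  read 'x': D → D
  read 'x': D → D
  read 'y': D → B
  read 'y': B → F
  read 'y': F → D
  read 'y': D → B
  read 'x': B → E
  read 'y': E → D
  read 'x': D → D
  read 'x': D → D
  read 'y': D → B
  read 'y': B → F
  read 'y': F → D
  end D, rejected

1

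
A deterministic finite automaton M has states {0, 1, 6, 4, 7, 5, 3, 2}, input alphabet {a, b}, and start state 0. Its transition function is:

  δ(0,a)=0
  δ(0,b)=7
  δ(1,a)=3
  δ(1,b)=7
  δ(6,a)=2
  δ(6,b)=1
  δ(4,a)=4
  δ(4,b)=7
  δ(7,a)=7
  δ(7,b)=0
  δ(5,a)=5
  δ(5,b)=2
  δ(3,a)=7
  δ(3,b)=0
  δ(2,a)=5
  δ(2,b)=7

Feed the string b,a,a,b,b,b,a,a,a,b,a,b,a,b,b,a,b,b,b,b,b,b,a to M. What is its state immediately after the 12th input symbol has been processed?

Trace: 0 -b-> 7 -a-> 7 -a-> 7 -b-> 0 -b-> 7 -b-> 0 -a-> 0 -a-> 0 -a-> 0 -b-> 7 -a-> 7 -b-> 0
After 12 symbols: 0.

0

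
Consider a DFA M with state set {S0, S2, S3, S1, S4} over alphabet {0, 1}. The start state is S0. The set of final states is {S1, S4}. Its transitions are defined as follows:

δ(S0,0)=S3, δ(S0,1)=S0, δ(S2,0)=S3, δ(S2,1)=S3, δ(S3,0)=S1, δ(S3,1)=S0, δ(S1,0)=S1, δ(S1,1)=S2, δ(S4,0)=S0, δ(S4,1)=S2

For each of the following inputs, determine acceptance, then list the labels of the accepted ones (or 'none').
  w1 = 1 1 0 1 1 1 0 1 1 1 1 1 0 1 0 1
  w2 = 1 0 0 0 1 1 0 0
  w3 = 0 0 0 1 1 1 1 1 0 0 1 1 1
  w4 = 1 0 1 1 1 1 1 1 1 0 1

w2

w1:
  start at S0
  read '1': S0 → S0
  read '1': S0 → S0
  read '0': S0 → S3
  read '1': S3 → S0
  read '1': S0 → S0
  read '1': S0 → S0
  read '0': S0 → S3
  read '1': S3 → S0
  read '1': S0 → S0
  read '1': S0 → S0
  read '1': S0 → S0
  read '1': S0 → S0
  read '0': S0 → S3
  read '1': S3 → S0
  read '0': S0 → S3
  read '1': S3 → S0
  end S0, rejected
w2:
  start at S0
  read '1': S0 → S0
  read '0': S0 → S3
  read '0': S3 → S1
  read '0': S1 → S1
  read '1': S1 → S2
  read '1': S2 → S3
  read '0': S3 → S1
  read '0': S1 → S1
  end S1, accepted
w3:
  start at S0
  read '0': S0 → S3
  read '0': S3 → S1
  read '0': S1 → S1
  read '1': S1 → S2
  read '1': S2 → S3
  read '1': S3 → S0
  read '1': S0 → S0
  read '1': S0 → S0
  read '0': S0 → S3
  read '0': S3 → S1
  read '1': S1 → S2
  read '1': S2 → S3
  read '1': S3 → S0
  end S0, rejected
w4:
  start at S0
  read '1': S0 → S0
  read '0': S0 → S3
  read '1': S3 → S0
  read '1': S0 → S0
  read '1': S0 → S0
  read '1': S0 → S0
  read '1': S0 → S0
  read '1': S0 → S0
  read '1': S0 → S0
  read '0': S0 → S3
  read '1': S3 → S0
  end S0, rejected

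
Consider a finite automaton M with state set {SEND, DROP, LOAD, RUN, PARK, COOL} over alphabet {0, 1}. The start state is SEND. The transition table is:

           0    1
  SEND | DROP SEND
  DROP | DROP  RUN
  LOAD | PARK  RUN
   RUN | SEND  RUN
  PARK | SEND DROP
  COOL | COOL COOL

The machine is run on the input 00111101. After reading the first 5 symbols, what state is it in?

start at SEND
read '0': SEND → DROP
read '0': DROP → DROP
read '1': DROP → RUN
read '1': RUN → RUN
read '1': RUN → RUN
After 5 symbols: RUN.

RUN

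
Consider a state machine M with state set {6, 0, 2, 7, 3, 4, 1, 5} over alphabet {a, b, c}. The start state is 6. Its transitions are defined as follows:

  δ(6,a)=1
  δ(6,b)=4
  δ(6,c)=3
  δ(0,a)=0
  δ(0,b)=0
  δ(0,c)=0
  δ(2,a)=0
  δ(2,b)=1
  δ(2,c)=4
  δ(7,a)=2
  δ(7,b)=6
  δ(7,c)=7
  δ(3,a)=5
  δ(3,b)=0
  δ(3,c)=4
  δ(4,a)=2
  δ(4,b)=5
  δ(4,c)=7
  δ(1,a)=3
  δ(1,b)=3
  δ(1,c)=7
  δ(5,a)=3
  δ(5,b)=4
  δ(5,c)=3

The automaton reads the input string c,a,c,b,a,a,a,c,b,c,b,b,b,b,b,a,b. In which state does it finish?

start at 6
read 'c': 6 → 3
read 'a': 3 → 5
read 'c': 5 → 3
read 'b': 3 → 0
read 'a': 0 → 0
read 'a': 0 → 0
read 'a': 0 → 0
read 'c': 0 → 0
read 'b': 0 → 0
read 'c': 0 → 0
read 'b': 0 → 0
read 'b': 0 → 0
read 'b': 0 → 0
read 'b': 0 → 0
read 'b': 0 → 0
read 'a': 0 → 0
read 'b': 0 → 0

0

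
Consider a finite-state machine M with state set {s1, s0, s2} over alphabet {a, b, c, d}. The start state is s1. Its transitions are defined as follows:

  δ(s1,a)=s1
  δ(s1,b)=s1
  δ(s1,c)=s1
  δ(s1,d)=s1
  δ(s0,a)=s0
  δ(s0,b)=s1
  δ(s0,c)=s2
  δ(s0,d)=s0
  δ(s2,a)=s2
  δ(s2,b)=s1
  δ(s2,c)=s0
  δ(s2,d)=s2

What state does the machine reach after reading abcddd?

s1

Trace: s1 -a-> s1 -b-> s1 -c-> s1 -d-> s1 -d-> s1 -d-> s1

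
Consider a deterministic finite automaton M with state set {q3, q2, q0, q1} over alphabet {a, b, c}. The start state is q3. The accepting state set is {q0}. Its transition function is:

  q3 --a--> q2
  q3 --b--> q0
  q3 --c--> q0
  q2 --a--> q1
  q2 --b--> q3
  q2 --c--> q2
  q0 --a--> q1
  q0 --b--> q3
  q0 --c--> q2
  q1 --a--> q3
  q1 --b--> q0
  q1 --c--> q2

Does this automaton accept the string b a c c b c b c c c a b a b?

q3 → q0 → q1 → q2 → q2 → q3 → q0 → q3 → q0 → q2 → q2 → q1 → q0 → q1 → q0
End state q0 is accepting.

Yes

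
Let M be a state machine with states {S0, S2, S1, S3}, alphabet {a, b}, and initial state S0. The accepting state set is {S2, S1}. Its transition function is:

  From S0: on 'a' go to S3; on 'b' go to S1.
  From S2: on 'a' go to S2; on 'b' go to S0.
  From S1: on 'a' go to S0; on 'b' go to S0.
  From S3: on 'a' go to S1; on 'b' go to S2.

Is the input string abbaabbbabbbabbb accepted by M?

Trace: S0 -a-> S3 -b-> S2 -b-> S0 -a-> S3 -a-> S1 -b-> S0 -b-> S1 -b-> S0 -a-> S3 -b-> S2 -b-> S0 -b-> S1 -a-> S0 -b-> S1 -b-> S0 -b-> S1
End state S1 is accepting.

Yes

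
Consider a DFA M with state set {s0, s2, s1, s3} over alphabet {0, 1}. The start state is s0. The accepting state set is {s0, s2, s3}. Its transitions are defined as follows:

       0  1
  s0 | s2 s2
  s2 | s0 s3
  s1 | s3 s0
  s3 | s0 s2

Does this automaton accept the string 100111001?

start at s0
read '1': s0 → s2
read '0': s2 → s0
read '0': s0 → s2
read '1': s2 → s3
read '1': s3 → s2
read '1': s2 → s3
read '0': s3 → s0
read '0': s0 → s2
read '1': s2 → s3
End state s3 is accepting.

Yes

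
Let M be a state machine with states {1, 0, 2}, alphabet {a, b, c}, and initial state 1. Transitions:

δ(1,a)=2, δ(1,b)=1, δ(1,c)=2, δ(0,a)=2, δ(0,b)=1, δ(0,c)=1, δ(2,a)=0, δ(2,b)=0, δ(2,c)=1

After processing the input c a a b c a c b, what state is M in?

1

start at 1
read 'c': 1 → 2
read 'a': 2 → 0
read 'a': 0 → 2
read 'b': 2 → 0
read 'c': 0 → 1
read 'a': 1 → 2
read 'c': 2 → 1
read 'b': 1 → 1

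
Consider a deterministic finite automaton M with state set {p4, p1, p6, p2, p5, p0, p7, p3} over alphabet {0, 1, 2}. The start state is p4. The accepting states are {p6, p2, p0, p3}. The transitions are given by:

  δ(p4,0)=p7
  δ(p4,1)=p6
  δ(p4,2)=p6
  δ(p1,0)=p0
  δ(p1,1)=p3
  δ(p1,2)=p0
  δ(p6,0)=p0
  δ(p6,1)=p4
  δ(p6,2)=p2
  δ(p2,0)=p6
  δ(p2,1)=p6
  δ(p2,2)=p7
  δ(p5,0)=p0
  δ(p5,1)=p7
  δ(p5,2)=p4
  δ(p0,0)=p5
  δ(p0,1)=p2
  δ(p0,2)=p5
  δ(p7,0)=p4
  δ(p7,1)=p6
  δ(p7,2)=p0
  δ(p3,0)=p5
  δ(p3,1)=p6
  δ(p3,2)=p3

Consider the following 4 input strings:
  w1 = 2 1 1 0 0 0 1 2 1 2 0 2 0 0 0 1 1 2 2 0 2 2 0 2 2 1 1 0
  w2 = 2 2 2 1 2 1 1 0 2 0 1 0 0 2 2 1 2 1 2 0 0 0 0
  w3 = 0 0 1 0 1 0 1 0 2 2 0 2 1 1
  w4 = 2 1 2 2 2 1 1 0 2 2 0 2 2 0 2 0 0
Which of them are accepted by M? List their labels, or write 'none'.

w3, w4

w1:
  start at p4
  read '2': p4 → p6
  read '1': p6 → p4
  read '1': p4 → p6
  read '0': p6 → p0
  read '0': p0 → p5
  read '0': p5 → p0
  read '1': p0 → p2
  read '2': p2 → p7
  read '1': p7 → p6
  read '2': p6 → p2
  read '0': p2 → p6
  read '2': p6 → p2
  read '0': p2 → p6
  read '0': p6 → p0
  read '0': p0 → p5
  read '1': p5 → p7
  read '1': p7 → p6
  read '2': p6 → p2
  read '2': p2 → p7
  read '0': p7 → p4
  read '2': p4 → p6
  read '2': p6 → p2
  read '0': p2 → p6
  read '2': p6 → p2
  read '2': p2 → p7
  read '1': p7 → p6
  read '1': p6 → p4
  read '0': p4 → p7
  end p7, rejected
w2:
  start at p4
  read '2': p4 → p6
  read '2': p6 → p2
  read '2': p2 → p7
  read '1': p7 → p6
  read '2': p6 → p2
  read '1': p2 → p6
  read '1': p6 → p4
  read '0': p4 → p7
  read '2': p7 → p0
  read '0': p0 → p5
  read '1': p5 → p7
  read '0': p7 → p4
  read '0': p4 → p7
  read '2': p7 → p0
  read '2': p0 → p5
  read '1': p5 → p7
  read '2': p7 → p0
  read '1': p0 → p2
  read '2': p2 → p7
  read '0': p7 → p4
  read '0': p4 → p7
  read '0': p7 → p4
  read '0': p4 → p7
  end p7, rejected
w3:
  start at p4
  read '0': p4 → p7
  read '0': p7 → p4
  read '1': p4 → p6
  read '0': p6 → p0
  read '1': p0 → p2
  read '0': p2 → p6
  read '1': p6 → p4
  read '0': p4 → p7
  read '2': p7 → p0
  read '2': p0 → p5
  read '0': p5 → p0
  read '2': p0 → p5
  read '1': p5 → p7
  read '1': p7 → p6
  end p6, accepted
w4:
  start at p4
  read '2': p4 → p6
  read '1': p6 → p4
  read '2': p4 → p6
  read '2': p6 → p2
  read '2': p2 → p7
  read '1': p7 → p6
  read '1': p6 → p4
  read '0': p4 → p7
  read '2': p7 → p0
  read '2': p0 → p5
  read '0': p5 → p0
  read '2': p0 → p5
  read '2': p5 → p4
  read '0': p4 → p7
  read '2': p7 → p0
  read '0': p0 → p5
  read '0': p5 → p0
  end p0, accepted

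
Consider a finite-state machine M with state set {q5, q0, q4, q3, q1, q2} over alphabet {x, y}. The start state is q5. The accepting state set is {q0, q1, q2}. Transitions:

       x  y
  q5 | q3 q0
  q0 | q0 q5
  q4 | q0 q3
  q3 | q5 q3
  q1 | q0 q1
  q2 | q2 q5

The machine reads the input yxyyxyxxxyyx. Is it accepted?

No

start at q5
read 'y': q5 → q0
read 'x': q0 → q0
read 'y': q0 → q5
read 'y': q5 → q0
read 'x': q0 → q0
read 'y': q0 → q5
read 'x': q5 → q3
read 'x': q3 → q5
read 'x': q5 → q3
read 'y': q3 → q3
read 'y': q3 → q3
read 'x': q3 → q5
End state q5 is not accepting.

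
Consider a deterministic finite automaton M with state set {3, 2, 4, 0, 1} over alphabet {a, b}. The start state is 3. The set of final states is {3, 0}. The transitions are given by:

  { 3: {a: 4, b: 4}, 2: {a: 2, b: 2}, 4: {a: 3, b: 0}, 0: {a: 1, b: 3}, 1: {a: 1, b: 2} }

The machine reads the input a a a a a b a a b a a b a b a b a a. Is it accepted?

No

start at 3
read 'a': 3 → 4
read 'a': 4 → 3
read 'a': 3 → 4
read 'a': 4 → 3
read 'a': 3 → 4
read 'b': 4 → 0
read 'a': 0 → 1
read 'a': 1 → 1
read 'b': 1 → 2
read 'a': 2 → 2
read 'a': 2 → 2
read 'b': 2 → 2
read 'a': 2 → 2
read 'b': 2 → 2
read 'a': 2 → 2
read 'b': 2 → 2
read 'a': 2 → 2
read 'a': 2 → 2
End state 2 is not accepting.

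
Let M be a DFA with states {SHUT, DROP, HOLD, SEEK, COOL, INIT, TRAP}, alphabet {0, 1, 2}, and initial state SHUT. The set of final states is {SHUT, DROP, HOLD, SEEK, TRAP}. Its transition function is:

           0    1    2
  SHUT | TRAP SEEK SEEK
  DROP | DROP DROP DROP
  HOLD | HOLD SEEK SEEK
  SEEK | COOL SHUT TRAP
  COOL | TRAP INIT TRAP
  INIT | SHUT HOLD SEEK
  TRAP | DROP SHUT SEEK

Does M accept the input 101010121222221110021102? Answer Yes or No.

start at SHUT
read '1': SHUT → SEEK
read '0': SEEK → COOL
read '1': COOL → INIT
read '0': INIT → SHUT
read '1': SHUT → SEEK
read '0': SEEK → COOL
read '1': COOL → INIT
read '2': INIT → SEEK
read '1': SEEK → SHUT
read '2': SHUT → SEEK
read '2': SEEK → TRAP
read '2': TRAP → SEEK
read '2': SEEK → TRAP
read '2': TRAP → SEEK
read '1': SEEK → SHUT
read '1': SHUT → SEEK
read '1': SEEK → SHUT
read '0': SHUT → TRAP
read '0': TRAP → DROP
read '2': DROP → DROP
read '1': DROP → DROP
read '1': DROP → DROP
read '0': DROP → DROP
read '2': DROP → DROP
End state DROP is accepting.

Yes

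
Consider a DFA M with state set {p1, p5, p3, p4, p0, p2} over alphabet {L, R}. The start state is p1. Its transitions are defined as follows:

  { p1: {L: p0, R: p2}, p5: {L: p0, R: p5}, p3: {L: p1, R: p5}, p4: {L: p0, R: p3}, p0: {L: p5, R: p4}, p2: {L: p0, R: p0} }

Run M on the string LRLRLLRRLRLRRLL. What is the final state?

start at p1
read 'L': p1 → p0
read 'R': p0 → p4
read 'L': p4 → p0
read 'R': p0 → p4
read 'L': p4 → p0
read 'L': p0 → p5
read 'R': p5 → p5
read 'R': p5 → p5
read 'L': p5 → p0
read 'R': p0 → p4
read 'L': p4 → p0
read 'R': p0 → p4
read 'R': p4 → p3
read 'L': p3 → p1
read 'L': p1 → p0

p0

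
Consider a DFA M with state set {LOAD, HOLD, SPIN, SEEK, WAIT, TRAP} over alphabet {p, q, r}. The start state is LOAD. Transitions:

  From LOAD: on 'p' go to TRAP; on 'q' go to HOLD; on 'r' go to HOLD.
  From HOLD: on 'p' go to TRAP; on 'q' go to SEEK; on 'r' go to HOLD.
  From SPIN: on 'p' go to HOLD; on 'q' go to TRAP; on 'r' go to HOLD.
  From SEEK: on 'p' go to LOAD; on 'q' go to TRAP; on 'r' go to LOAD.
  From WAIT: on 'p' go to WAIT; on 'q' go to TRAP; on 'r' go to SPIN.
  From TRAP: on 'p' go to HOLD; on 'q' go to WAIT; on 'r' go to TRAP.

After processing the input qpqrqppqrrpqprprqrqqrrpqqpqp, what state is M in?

LOAD

start at LOAD
read 'q': LOAD → HOLD
read 'p': HOLD → TRAP
read 'q': TRAP → WAIT
read 'r': WAIT → SPIN
read 'q': SPIN → TRAP
read 'p': TRAP → HOLD
read 'p': HOLD → TRAP
read 'q': TRAP → WAIT
read 'r': WAIT → SPIN
read 'r': SPIN → HOLD
read 'p': HOLD → TRAP
read 'q': TRAP → WAIT
read 'p': WAIT → WAIT
read 'r': WAIT → SPIN
read 'p': SPIN → HOLD
read 'r': HOLD → HOLD
read 'q': HOLD → SEEK
read 'r': SEEK → LOAD
read 'q': LOAD → HOLD
read 'q': HOLD → SEEK
read 'r': SEEK → LOAD
read 'r': LOAD → HOLD
read 'p': HOLD → TRAP
read 'q': TRAP → WAIT
read 'q': WAIT → TRAP
read 'p': TRAP → HOLD
read 'q': HOLD → SEEK
read 'p': SEEK → LOAD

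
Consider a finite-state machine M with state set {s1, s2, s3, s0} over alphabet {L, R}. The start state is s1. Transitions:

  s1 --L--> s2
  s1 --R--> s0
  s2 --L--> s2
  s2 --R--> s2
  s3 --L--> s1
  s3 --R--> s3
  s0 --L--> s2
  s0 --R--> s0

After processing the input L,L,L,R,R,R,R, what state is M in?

start at s1
read 'L': s1 → s2
read 'L': s2 → s2
read 'L': s2 → s2
read 'R': s2 → s2
read 'R': s2 → s2
read 'R': s2 → s2
read 'R': s2 → s2

s2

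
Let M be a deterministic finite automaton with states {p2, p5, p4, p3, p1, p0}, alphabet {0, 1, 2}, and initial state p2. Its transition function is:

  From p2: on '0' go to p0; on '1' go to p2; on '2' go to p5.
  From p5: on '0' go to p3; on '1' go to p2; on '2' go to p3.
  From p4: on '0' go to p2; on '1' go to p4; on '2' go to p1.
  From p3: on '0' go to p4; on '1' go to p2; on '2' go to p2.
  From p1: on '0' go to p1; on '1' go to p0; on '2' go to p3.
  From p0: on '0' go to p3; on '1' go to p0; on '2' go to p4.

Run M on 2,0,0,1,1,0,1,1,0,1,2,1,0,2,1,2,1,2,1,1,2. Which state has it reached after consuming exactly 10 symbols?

p0

start at p2
read '2': p2 → p5
read '0': p5 → p3
read '0': p3 → p4
read '1': p4 → p4
read '1': p4 → p4
read '0': p4 → p2
read '1': p2 → p2
read '1': p2 → p2
read '0': p2 → p0
read '1': p0 → p0
After 10 symbols: p0.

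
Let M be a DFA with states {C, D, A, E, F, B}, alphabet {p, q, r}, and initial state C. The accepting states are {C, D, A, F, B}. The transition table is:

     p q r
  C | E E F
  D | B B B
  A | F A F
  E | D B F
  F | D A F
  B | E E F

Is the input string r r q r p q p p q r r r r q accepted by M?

Yes

Trace: C -r-> F -r-> F -q-> A -r-> F -p-> D -q-> B -p-> E -p-> D -q-> B -r-> F -r-> F -r-> F -r-> F -q-> A
End state A is accepting.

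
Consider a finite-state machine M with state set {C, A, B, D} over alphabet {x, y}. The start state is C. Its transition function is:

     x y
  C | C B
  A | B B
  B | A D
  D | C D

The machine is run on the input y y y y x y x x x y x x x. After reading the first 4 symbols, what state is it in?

Trace: C -y-> B -y-> D -y-> D -y-> D
After 4 symbols: D.

D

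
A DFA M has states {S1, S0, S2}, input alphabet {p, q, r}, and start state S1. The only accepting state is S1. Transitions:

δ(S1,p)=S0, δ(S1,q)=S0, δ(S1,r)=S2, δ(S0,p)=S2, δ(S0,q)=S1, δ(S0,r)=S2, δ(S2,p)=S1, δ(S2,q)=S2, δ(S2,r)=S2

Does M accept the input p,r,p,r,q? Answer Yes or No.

No

start at S1
read 'p': S1 → S0
read 'r': S0 → S2
read 'p': S2 → S1
read 'r': S1 → S2
read 'q': S2 → S2
End state S2 is not accepting.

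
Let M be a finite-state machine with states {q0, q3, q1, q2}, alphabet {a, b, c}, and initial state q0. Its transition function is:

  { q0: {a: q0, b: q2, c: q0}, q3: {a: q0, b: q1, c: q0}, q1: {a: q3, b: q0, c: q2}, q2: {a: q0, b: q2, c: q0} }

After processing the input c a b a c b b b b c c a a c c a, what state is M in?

Trace: q0 -c-> q0 -a-> q0 -b-> q2 -a-> q0 -c-> q0 -b-> q2 -b-> q2 -b-> q2 -b-> q2 -c-> q0 -c-> q0 -a-> q0 -a-> q0 -c-> q0 -c-> q0 -a-> q0

q0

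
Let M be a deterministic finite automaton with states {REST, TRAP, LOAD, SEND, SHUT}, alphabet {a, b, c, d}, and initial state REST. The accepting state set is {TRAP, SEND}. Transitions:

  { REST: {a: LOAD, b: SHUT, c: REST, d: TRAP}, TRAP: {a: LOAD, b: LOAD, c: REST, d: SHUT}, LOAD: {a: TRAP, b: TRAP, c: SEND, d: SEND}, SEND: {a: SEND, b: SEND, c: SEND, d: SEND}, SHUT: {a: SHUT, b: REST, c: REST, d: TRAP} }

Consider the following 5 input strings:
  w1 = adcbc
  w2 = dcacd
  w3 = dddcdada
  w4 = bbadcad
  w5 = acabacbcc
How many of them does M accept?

w1: Trace: REST -a-> LOAD -d-> SEND -c-> SEND -b-> SEND -c-> SEND  → end SEND, accepted
w2: Trace: REST -d-> TRAP -c-> REST -a-> LOAD -c-> SEND -d-> SEND  → end SEND, accepted
w3: Trace: REST -d-> TRAP -d-> SHUT -d-> TRAP -c-> REST -d-> TRAP -a-> LOAD -d-> SEND -a-> SEND  → end SEND, accepted
w4: Trace: REST -b-> SHUT -b-> REST -a-> LOAD -d-> SEND -c-> SEND -a-> SEND -d-> SEND  → end SEND, accepted
w5: Trace: REST -a-> LOAD -c-> SEND -a-> SEND -b-> SEND -a-> SEND -c-> SEND -b-> SEND -c-> SEND -c-> SEND  → end SEND, accepted

5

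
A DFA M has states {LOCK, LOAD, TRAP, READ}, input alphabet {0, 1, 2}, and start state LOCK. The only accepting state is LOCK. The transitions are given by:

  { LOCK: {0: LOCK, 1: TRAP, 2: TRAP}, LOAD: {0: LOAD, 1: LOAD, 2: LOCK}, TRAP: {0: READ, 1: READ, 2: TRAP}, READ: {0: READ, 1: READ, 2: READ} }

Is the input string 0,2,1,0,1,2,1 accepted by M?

No

Trace: LOCK -0-> LOCK -2-> TRAP -1-> READ -0-> READ -1-> READ -2-> READ -1-> READ
End state READ is not accepting.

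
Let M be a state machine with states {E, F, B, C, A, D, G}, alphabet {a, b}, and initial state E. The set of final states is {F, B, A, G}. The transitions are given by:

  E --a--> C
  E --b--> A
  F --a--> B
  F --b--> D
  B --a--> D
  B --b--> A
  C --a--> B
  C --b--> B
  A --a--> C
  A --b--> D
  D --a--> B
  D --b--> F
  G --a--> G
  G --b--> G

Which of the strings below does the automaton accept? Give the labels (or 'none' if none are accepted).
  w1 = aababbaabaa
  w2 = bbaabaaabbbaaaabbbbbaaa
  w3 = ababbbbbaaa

w1, w2, w3

w1:
  start at E
  read 'a': E → C
  read 'a': C → B
  read 'b': B → A
  read 'a': A → C
  read 'b': C → B
  read 'b': B → A
  read 'a': A → C
  read 'a': C → B
  read 'b': B → A
  read 'a': A → C
  read 'a': C → B
  end B, accepted
w2:
  start at E
  read 'b': E → A
  read 'b': A → D
  read 'a': D → B
  read 'a': B → D
  read 'b': D → F
  read 'a': F → B
  read 'a': B → D
  read 'a': D → B
  read 'b': B → A
  read 'b': A → D
  read 'b': D → F
  read 'a': F → B
  read 'a': B → D
  read 'a': D → B
  read 'a': B → D
  read 'b': D → F
  read 'b': F → D
  read 'b': D → F
  read 'b': F → D
  read 'b': D → F
  read 'a': F → B
  read 'a': B → D
  read 'a': D → B
  end B, accepted
w3:
  start at E
  read 'a': E → C
  read 'b': C → B
  read 'a': B → D
  read 'b': D → F
  read 'b': F → D
  read 'b': D → F
  read 'b': F → D
  read 'b': D → F
  read 'a': F → B
  read 'a': B → D
  read 'a': D → B
  end B, accepted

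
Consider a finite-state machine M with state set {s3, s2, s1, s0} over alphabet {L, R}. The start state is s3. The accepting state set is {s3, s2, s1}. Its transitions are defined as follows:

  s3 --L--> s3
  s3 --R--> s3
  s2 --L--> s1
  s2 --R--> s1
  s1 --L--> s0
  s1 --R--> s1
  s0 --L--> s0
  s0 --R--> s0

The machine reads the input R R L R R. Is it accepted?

s3 → s3 → s3 → s3 → s3 → s3
End state s3 is accepting.

Yes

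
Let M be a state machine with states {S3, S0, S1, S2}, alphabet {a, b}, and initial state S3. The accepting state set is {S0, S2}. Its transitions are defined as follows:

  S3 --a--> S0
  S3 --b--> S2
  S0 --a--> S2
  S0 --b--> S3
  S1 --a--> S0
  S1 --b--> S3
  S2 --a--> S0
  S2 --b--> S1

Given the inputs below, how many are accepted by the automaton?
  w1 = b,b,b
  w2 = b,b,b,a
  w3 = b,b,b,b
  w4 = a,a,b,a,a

w1: Trace: S3 -b-> S2 -b-> S1 -b-> S3  → end S3, rejected
w2: Trace: S3 -b-> S2 -b-> S1 -b-> S3 -a-> S0  → end S0, accepted
w3: Trace: S3 -b-> S2 -b-> S1 -b-> S3 -b-> S2  → end S2, accepted
w4: Trace: S3 -a-> S0 -a-> S2 -b-> S1 -a-> S0 -a-> S2  → end S2, accepted

3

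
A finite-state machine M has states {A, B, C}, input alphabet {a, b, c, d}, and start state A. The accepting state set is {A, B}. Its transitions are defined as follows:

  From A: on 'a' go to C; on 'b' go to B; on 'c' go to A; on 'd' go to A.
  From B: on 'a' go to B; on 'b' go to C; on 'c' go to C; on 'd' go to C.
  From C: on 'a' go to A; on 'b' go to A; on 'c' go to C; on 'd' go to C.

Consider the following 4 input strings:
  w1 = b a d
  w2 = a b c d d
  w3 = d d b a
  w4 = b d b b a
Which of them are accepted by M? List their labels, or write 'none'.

w2, w3, w4

w1:
  start at A
  read 'b': A → B
  read 'a': B → B
  read 'd': B → C
  end C, rejected
w2:
  start at A
  read 'a': A → C
  read 'b': C → A
  read 'c': A → A
  read 'd': A → A
  read 'd': A → A
  end A, accepted
w3:
  start at A
  read 'd': A → A
  read 'd': A → A
  read 'b': A → B
  read 'a': B → B
  end B, accepted
w4:
  start at A
  read 'b': A → B
  read 'd': B → C
  read 'b': C → A
  read 'b': A → B
  read 'a': B → B
  end B, accepted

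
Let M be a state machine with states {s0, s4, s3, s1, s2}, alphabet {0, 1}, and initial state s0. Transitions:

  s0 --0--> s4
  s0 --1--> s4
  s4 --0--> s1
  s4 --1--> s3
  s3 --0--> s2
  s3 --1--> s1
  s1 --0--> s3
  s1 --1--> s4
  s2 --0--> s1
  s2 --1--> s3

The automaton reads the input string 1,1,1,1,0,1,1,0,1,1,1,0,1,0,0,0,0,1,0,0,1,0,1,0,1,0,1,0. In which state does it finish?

s0 → s4 → s3 → s1 → s4 → s1 → s4 → s3 → s2 → s3 → s1 → s4 → s1 → s4 → s1 → s3 → s2 → s1 → s4 → s1 → s3 → s1 → s3 → s1 → s3 → s1 → s3 → s1 → s3

s3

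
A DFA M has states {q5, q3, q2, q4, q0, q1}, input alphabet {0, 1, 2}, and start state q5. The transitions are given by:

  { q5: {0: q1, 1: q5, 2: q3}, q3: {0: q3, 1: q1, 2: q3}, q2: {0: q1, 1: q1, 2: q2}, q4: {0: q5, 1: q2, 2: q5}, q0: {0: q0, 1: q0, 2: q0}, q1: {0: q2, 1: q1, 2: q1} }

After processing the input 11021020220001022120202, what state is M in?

start at q5
read '1': q5 → q5
read '1': q5 → q5
read '0': q5 → q1
read '2': q1 → q1
read '1': q1 → q1
read '0': q1 → q2
read '2': q2 → q2
read '0': q2 → q1
read '2': q1 → q1
read '2': q1 → q1
read '0': q1 → q2
read '0': q2 → q1
read '0': q1 → q2
read '1': q2 → q1
read '0': q1 → q2
read '2': q2 → q2
read '2': q2 → q2
read '1': q2 → q1
read '2': q1 → q1
read '0': q1 → q2
read '2': q2 → q2
read '0': q2 → q1
read '2': q1 → q1

q1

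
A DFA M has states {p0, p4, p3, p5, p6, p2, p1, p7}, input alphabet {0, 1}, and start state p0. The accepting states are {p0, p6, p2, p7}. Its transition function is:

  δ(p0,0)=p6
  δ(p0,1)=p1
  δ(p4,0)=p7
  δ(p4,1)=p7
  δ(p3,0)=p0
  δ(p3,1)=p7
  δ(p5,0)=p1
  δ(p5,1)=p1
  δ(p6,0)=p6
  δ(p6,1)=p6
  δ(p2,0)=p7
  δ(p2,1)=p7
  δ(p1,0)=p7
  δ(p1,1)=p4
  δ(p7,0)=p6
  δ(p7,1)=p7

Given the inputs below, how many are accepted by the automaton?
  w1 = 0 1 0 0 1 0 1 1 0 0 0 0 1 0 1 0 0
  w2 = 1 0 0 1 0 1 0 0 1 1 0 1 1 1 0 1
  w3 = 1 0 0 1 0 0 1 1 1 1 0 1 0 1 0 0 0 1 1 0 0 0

w1: p0 → p6 → p6 → p6 → p6 → p6 → p6 → p6 → p6 → p6 → p6 → p6 → p6 → p6 → p6 → p6 → p6 → p6  → end p6, accepted
w2: p0 → p1 → p7 → p6 → p6 → p6 → p6 → p6 → p6 → p6 → p6 → p6 → p6 → p6 → p6 → p6 → p6  → end p6, accepted
w3: p0 → p1 → p7 → p6 → p6 → p6 → p6 → p6 → p6 → p6 → p6 → p6 → p6 → p6 → p6 → p6 → p6 → p6 → p6 → p6 → p6 → p6 → p6  → end p6, accepted

3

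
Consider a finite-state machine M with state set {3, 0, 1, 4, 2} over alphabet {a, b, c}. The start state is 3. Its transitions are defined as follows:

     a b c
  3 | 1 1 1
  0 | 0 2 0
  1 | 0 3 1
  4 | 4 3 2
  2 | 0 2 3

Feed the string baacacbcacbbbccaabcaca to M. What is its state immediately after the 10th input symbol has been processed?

start at 3
read 'b': 3 → 1
read 'a': 1 → 0
read 'a': 0 → 0
read 'c': 0 → 0
read 'a': 0 → 0
read 'c': 0 → 0
read 'b': 0 → 2
read 'c': 2 → 3
read 'a': 3 → 1
read 'c': 1 → 1
After 10 symbols: 1.

1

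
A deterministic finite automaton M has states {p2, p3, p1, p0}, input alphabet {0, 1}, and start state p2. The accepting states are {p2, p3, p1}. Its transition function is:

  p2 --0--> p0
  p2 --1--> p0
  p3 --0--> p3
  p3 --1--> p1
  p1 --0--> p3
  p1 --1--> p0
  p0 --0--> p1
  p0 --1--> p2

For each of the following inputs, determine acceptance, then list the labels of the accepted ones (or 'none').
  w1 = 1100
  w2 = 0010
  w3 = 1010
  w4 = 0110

w1: Trace: p2 -1-> p0 -1-> p2 -0-> p0 -0-> p1  → end p1, accepted
w2: Trace: p2 -0-> p0 -0-> p1 -1-> p0 -0-> p1  → end p1, accepted
w3: Trace: p2 -1-> p0 -0-> p1 -1-> p0 -0-> p1  → end p1, accepted
w4: Trace: p2 -0-> p0 -1-> p2 -1-> p0 -0-> p1  → end p1, accepted

w1, w2, w3, w4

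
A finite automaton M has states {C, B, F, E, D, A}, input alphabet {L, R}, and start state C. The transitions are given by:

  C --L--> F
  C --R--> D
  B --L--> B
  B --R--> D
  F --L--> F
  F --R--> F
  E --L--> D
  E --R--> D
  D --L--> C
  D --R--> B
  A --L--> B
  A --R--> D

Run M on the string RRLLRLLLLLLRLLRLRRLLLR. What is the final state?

Trace: C -R-> D -R-> B -L-> B -L-> B -R-> D -L-> C -L-> F -L-> F -L-> F -L-> F -L-> F -R-> F -L-> F -L-> F -R-> F -L-> F -R-> F -R-> F -L-> F -L-> F -L-> F -R-> F

F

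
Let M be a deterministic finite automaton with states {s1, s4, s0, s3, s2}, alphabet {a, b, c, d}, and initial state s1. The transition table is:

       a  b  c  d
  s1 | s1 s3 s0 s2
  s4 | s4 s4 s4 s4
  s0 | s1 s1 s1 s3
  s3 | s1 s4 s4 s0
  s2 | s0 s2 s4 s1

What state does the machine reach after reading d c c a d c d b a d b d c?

s4

s1 → s2 → s4 → s4 → s4 → s4 → s4 → s4 → s4 → s4 → s4 → s4 → s4 → s4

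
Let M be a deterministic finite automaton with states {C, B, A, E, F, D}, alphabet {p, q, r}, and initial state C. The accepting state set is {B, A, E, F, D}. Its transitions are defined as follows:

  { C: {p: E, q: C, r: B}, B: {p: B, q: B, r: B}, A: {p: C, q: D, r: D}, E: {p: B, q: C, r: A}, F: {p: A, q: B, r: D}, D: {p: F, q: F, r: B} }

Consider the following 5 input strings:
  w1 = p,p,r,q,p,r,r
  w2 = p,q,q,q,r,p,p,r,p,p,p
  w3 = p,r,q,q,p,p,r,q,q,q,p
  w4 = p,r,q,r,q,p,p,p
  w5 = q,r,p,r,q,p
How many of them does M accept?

5

w1:
  start at C
  read 'p': C → E
  read 'p': E → B
  read 'r': B → B
  read 'q': B → B
  read 'p': B → B
  read 'r': B → B
  read 'r': B → B
  end B, accepted
w2:
  start at C
  read 'p': C → E
  read 'q': E → C
  read 'q': C → C
  read 'q': C → C
  read 'r': C → B
  read 'p': B → B
  read 'p': B → B
  read 'r': B → B
  read 'p': B → B
  read 'p': B → B
  read 'p': B → B
  end B, accepted
w3:
  start at C
  read 'p': C → E
  read 'r': E → A
  read 'q': A → D
  read 'q': D → F
  read 'p': F → A
  read 'p': A → C
  read 'r': C → B
  read 'q': B → B
  read 'q': B → B
  read 'q': B → B
  read 'p': B → B
  end B, accepted
w4:
  start at C
  read 'p': C → E
  read 'r': E → A
  read 'q': A → D
  read 'r': D → B
  read 'q': B → B
  read 'p': B → B
  read 'p': B → B
  read 'p': B → B
  end B, accepted
w5:
  start at C
  read 'q': C → C
  read 'r': C → B
  read 'p': B → B
  read 'r': B → B
  read 'q': B → B
  read 'p': B → B
  end B, accepted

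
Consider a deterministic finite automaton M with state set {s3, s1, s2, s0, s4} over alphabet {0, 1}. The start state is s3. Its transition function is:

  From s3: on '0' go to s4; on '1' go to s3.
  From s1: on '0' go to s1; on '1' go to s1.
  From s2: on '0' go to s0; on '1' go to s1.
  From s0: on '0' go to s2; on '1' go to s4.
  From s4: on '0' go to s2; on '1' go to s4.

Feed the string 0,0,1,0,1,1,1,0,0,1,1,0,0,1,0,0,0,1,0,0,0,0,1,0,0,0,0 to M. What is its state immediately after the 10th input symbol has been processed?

s1

Trace: s3 -0-> s4 -0-> s2 -1-> s1 -0-> s1 -1-> s1 -1-> s1 -1-> s1 -0-> s1 -0-> s1 -1-> s1
After 10 symbols: s1.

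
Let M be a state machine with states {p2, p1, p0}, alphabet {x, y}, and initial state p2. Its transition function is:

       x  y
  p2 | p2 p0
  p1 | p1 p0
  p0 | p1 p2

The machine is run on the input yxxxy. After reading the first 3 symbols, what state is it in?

p1

start at p2
read 'y': p2 → p0
read 'x': p0 → p1
read 'x': p1 → p1
After 3 symbols: p1.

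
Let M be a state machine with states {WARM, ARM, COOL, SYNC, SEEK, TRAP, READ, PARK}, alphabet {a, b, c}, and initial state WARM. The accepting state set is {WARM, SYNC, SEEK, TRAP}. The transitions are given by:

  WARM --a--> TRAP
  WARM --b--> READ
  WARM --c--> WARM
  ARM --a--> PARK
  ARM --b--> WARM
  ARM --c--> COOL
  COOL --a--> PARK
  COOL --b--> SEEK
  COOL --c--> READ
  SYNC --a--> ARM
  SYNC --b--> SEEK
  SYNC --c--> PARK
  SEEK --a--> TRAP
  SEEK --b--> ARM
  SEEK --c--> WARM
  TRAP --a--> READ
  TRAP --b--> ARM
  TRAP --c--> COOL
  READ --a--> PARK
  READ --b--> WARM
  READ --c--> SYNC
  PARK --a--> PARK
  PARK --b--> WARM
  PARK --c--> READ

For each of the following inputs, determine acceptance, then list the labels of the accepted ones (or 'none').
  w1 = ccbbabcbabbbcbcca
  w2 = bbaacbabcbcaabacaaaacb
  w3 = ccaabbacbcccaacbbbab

w1, w2

w1:
  start at WARM
  read 'c': WARM → WARM
  read 'c': WARM → WARM
  read 'b': WARM → READ
  read 'b': READ → WARM
  read 'a': WARM → TRAP
  read 'b': TRAP → ARM
  read 'c': ARM → COOL
  read 'b': COOL → SEEK
  read 'a': SEEK → TRAP
  read 'b': TRAP → ARM
  read 'b': ARM → WARM
  read 'b': WARM → READ
  read 'c': READ → SYNC
  read 'b': SYNC → SEEK
  read 'c': SEEK → WARM
  read 'c': WARM → WARM
  read 'a': WARM → TRAP
  end TRAP, accepted
w2:
  start at WARM
  read 'b': WARM → READ
  read 'b': READ → WARM
  read 'a': WARM → TRAP
  read 'a': TRAP → READ
  read 'c': READ → SYNC
  read 'b': SYNC → SEEK
  read 'a': SEEK → TRAP
  read 'b': TRAP → ARM
  read 'c': ARM → COOL
  read 'b': COOL → SEEK
  read 'c': SEEK → WARM
  read 'a': WARM → TRAP
  read 'a': TRAP → READ
  read 'b': READ → WARM
  read 'a': WARM → TRAP
  read 'c': TRAP → COOL
  read 'a': COOL → PARK
  read 'a': PARK → PARK
  read 'a': PARK → PARK
  read 'a': PARK → PARK
  read 'c': PARK → READ
  read 'b': READ → WARM
  end WARM, accepted
w3:
  start at WARM
  read 'c': WARM → WARM
  read 'c': WARM → WARM
  read 'a': WARM → TRAP
  read 'a': TRAP → READ
  read 'b': READ → WARM
  read 'b': WARM → READ
  read 'a': READ → PARK
  read 'c': PARK → READ
  read 'b': READ → WARM
  read 'c': WARM → WARM
  read 'c': WARM → WARM
  read 'c': WARM → WARM
  read 'a': WARM → TRAP
  read 'a': TRAP → READ
  read 'c': READ → SYNC
  read 'b': SYNC → SEEK
  read 'b': SEEK → ARM
  read 'b': ARM → WARM
  read 'a': WARM → TRAP
  read 'b': TRAP → ARM
  end ARM, rejected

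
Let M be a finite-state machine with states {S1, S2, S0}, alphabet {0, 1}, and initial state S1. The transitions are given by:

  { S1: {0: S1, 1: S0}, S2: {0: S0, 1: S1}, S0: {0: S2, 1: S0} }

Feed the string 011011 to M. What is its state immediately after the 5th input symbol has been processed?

S1

start at S1
read '0': S1 → S1
read '1': S1 → S0
read '1': S0 → S0
read '0': S0 → S2
read '1': S2 → S1
After 5 symbols: S1.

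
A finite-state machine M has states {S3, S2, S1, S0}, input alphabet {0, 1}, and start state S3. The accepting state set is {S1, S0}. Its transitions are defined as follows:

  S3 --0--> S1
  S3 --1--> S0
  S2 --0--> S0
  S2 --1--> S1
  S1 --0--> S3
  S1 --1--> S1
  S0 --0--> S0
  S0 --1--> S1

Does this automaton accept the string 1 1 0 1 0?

start at S3
read '1': S3 → S0
read '1': S0 → S1
read '0': S1 → S3
read '1': S3 → S0
read '0': S0 → S0
End state S0 is accepting.

Yes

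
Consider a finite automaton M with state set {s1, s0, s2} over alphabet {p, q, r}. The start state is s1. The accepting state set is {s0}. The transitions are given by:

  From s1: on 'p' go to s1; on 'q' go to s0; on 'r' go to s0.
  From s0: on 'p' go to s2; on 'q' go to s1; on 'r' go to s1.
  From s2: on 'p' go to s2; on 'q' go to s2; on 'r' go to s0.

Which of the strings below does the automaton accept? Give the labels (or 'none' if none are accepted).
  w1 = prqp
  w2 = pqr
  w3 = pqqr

w1:
  start at s1
  read 'p': s1 → s1
  read 'r': s1 → s0
  read 'q': s0 → s1
  read 'p': s1 → s1
  end s1, rejected
w2:
  start at s1
  read 'p': s1 → s1
  read 'q': s1 → s0
  read 'r': s0 → s1
  end s1, rejected
w3:
  start at s1
  read 'p': s1 → s1
  read 'q': s1 → s0
  read 'q': s0 → s1
  read 'r': s1 → s0
  end s0, accepted

w3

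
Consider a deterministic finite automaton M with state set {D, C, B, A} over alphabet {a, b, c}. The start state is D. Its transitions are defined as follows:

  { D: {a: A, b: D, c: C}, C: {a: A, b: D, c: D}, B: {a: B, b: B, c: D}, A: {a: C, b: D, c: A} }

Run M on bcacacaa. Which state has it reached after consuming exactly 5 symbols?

C

D → D → C → A → A → C
After 5 symbols: C.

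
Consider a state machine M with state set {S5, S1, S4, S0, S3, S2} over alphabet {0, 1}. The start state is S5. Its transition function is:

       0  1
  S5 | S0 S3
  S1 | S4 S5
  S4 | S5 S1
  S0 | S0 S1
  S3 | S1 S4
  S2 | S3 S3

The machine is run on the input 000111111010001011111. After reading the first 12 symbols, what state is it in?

Trace: S5 -0-> S0 -0-> S0 -0-> S0 -1-> S1 -1-> S5 -1-> S3 -1-> S4 -1-> S1 -1-> S5 -0-> S0 -1-> S1 -0-> S4
After 12 symbols: S4.

S4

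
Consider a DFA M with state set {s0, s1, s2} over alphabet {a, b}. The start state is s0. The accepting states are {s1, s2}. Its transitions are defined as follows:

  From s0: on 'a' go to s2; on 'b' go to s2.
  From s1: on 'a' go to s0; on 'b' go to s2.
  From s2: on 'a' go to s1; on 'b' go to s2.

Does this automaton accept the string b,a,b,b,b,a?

Yes

start at s0
read 'b': s0 → s2
read 'a': s2 → s1
read 'b': s1 → s2
read 'b': s2 → s2
read 'b': s2 → s2
read 'a': s2 → s1
End state s1 is accepting.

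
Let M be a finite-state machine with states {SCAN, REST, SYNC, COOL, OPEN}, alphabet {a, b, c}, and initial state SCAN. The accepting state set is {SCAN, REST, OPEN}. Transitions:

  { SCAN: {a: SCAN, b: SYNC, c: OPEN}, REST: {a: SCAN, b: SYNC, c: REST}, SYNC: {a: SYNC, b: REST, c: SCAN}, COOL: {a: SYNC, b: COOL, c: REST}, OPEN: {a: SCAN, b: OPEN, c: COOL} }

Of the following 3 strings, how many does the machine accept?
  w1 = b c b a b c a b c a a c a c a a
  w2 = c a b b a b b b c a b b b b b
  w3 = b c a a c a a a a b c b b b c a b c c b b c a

1

w1: SCAN → SYNC → SCAN → SYNC → SYNC → REST → REST → SCAN → SYNC → SCAN → SCAN → SCAN → OPEN → SCAN → OPEN → SCAN → SCAN  → end SCAN, accepted
w2: SCAN → OPEN → SCAN → SYNC → REST → SCAN → SYNC → REST → SYNC → SCAN → SCAN → SYNC → REST → SYNC → REST → SYNC  → end SYNC, rejected
w3: SCAN → SYNC → SCAN → SCAN → SCAN → OPEN → SCAN → SCAN → SCAN → SCAN → SYNC → SCAN → SYNC → REST → SYNC → SCAN → SCAN → SYNC → SCAN → OPEN → OPEN → OPEN → COOL → SYNC  → end SYNC, rejected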